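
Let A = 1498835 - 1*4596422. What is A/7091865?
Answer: -1032529/2363955 ≈ -0.43678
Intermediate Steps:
A = -3097587 (A = 1498835 - 4596422 = -3097587)
A/7091865 = -3097587/7091865 = -3097587*1/7091865 = -1032529/2363955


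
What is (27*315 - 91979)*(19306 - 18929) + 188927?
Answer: -31280771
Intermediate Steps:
(27*315 - 91979)*(19306 - 18929) + 188927 = (8505 - 91979)*377 + 188927 = -83474*377 + 188927 = -31469698 + 188927 = -31280771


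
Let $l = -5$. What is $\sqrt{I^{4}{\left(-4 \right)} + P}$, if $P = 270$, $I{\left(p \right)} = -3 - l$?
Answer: $\sqrt{286} \approx 16.912$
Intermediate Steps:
$I{\left(p \right)} = 2$ ($I{\left(p \right)} = -3 - -5 = -3 + 5 = 2$)
$\sqrt{I^{4}{\left(-4 \right)} + P} = \sqrt{2^{4} + 270} = \sqrt{16 + 270} = \sqrt{286}$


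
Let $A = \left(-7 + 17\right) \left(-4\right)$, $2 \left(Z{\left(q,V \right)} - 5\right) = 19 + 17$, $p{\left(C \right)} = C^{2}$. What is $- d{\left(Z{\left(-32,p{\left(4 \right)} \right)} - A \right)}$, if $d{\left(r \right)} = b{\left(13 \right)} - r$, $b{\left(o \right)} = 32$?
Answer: $31$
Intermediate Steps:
$Z{\left(q,V \right)} = 23$ ($Z{\left(q,V \right)} = 5 + \frac{19 + 17}{2} = 5 + \frac{1}{2} \cdot 36 = 5 + 18 = 23$)
$A = -40$ ($A = 10 \left(-4\right) = -40$)
$d{\left(r \right)} = 32 - r$
$- d{\left(Z{\left(-32,p{\left(4 \right)} \right)} - A \right)} = - (32 - \left(23 - -40\right)) = - (32 - \left(23 + 40\right)) = - (32 - 63) = \left(-1\right) \left(-31\right) = 31$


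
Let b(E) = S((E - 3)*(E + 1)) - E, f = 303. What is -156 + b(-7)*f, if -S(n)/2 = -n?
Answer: 38325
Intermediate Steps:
S(n) = 2*n (S(n) = -(-2)*n = 2*n)
b(E) = -E + 2*(1 + E)*(-3 + E) (b(E) = 2*((E - 3)*(E + 1)) - E = 2*((-3 + E)*(1 + E)) - E = 2*((1 + E)*(-3 + E)) - E = 2*(1 + E)*(-3 + E) - E = -E + 2*(1 + E)*(-3 + E))
-156 + b(-7)*f = -156 + (-6 - 5*(-7) + 2*(-7)²)*303 = -156 + (-6 + 35 + 2*49)*303 = -156 + (-6 + 35 + 98)*303 = -156 + 127*303 = -156 + 38481 = 38325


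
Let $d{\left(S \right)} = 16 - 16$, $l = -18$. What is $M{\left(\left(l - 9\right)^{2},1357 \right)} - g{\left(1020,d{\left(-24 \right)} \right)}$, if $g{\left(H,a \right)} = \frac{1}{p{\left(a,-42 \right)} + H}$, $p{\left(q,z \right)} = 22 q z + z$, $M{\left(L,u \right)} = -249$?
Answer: $- \frac{243523}{978} \approx -249.0$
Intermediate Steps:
$d{\left(S \right)} = 0$
$p{\left(q,z \right)} = z + 22 q z$ ($p{\left(q,z \right)} = 22 q z + z = z + 22 q z$)
$g{\left(H,a \right)} = \frac{1}{-42 + H - 924 a}$ ($g{\left(H,a \right)} = \frac{1}{- 42 \left(1 + 22 a\right) + H} = \frac{1}{\left(-42 - 924 a\right) + H} = \frac{1}{-42 + H - 924 a}$)
$M{\left(\left(l - 9\right)^{2},1357 \right)} - g{\left(1020,d{\left(-24 \right)} \right)} = -249 - \frac{1}{-42 + 1020 - 0} = -249 - \frac{1}{-42 + 1020 + 0} = -249 - \frac{1}{978} = - \frac{243523}{978}$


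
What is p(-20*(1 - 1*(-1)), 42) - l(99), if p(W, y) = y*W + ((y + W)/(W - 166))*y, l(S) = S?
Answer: -183279/103 ≈ -1779.4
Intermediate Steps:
p(W, y) = W*y + y*(W + y)/(-166 + W) (p(W, y) = W*y + ((W + y)/(-166 + W))*y = W*y + y*(W + y)/(-166 + W))
p(-20*(1 - 1*(-1)), 42) - l(99) = 42*(42 + (-20*(1 - 1*(-1)))² - (-3300)*(1 - 1*(-1)))/(-166 - 20*(1 - 1*(-1))) - 1*99 = 42*(42 + (-20*(1 + 1))² - (-3300)*(1 + 1))/(-166 - 20*(1 + 1)) - 99 = 42*(42 + (-20*2)² - (-3300)*2)/(-166 - 20*2) - 99 = 42*(42 + (-40)² - 165*(-40))/(-166 - 40) - 99 = 42*(42 + 1600 + 6600)/(-206) - 99 = 42*(-1/206)*8242 - 99 = -173082/103 - 99 = -183279/103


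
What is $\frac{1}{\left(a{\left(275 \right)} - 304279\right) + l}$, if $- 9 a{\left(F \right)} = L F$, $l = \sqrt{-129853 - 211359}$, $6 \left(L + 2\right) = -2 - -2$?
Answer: $- \frac{24641649}{7496458075693} - \frac{162 i \sqrt{85303}}{7496458075693} \approx -3.2871 \cdot 10^{-6} - 6.3116 \cdot 10^{-9} i$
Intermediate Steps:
$L = -2$ ($L = -2 + \frac{-2 - -2}{6} = -2 + \frac{-2 + 2}{6} = -2 + \frac{1}{6} \cdot 0 = -2 + 0 = -2$)
$l = 2 i \sqrt{85303}$ ($l = \sqrt{-341212} = 2 i \sqrt{85303} \approx 584.13 i$)
$a{\left(F \right)} = \frac{2 F}{9}$ ($a{\left(F \right)} = - \frac{\left(-2\right) F}{9} = \frac{2 F}{9}$)
$\frac{1}{\left(a{\left(275 \right)} - 304279\right) + l} = \frac{1}{\left(\frac{2}{9} \cdot 275 - 304279\right) + 2 i \sqrt{85303}} = \frac{1}{\left(\frac{550}{9} - 304279\right) + 2 i \sqrt{85303}} = \frac{1}{- \frac{2737961}{9} + 2 i \sqrt{85303}}$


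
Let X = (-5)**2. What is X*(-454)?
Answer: -11350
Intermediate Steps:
X = 25
X*(-454) = 25*(-454) = -11350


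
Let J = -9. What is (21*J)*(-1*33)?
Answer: 6237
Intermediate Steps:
(21*J)*(-1*33) = (21*(-9))*(-1*33) = -189*(-33) = 6237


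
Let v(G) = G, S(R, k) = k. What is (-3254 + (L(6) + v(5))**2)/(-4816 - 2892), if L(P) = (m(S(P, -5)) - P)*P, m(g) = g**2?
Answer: -10907/7708 ≈ -1.4150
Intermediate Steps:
L(P) = P*(25 - P) (L(P) = ((-5)**2 - P)*P = (25 - P)*P = P*(25 - P))
(-3254 + (L(6) + v(5))**2)/(-4816 - 2892) = (-3254 + (6*(25 - 1*6) + 5)**2)/(-4816 - 2892) = (-3254 + (6*(25 - 6) + 5)**2)/(-7708) = (-3254 + (6*19 + 5)**2)*(-1/7708) = (-3254 + (114 + 5)**2)*(-1/7708) = (-3254 + 119**2)*(-1/7708) = (-3254 + 14161)*(-1/7708) = 10907*(-1/7708) = -10907/7708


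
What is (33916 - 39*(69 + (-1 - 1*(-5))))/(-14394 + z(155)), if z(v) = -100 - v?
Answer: -31069/14649 ≈ -2.1209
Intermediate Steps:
(33916 - 39*(69 + (-1 - 1*(-5))))/(-14394 + z(155)) = (33916 - 39*(69 + (-1 - 1*(-5))))/(-14394 + (-100 - 1*155)) = (33916 - 39*(69 + (-1 + 5)))/(-14394 + (-100 - 155)) = (33916 - 39*(69 + 4))/(-14394 - 255) = (33916 - 39*73)/(-14649) = (33916 - 2847)*(-1/14649) = 31069*(-1/14649) = -31069/14649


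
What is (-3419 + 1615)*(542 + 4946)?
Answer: -9900352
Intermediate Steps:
(-3419 + 1615)*(542 + 4946) = -1804*5488 = -9900352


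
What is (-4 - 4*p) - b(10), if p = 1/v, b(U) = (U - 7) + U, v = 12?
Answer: -52/3 ≈ -17.333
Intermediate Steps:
b(U) = -7 + 2*U (b(U) = (-7 + U) + U = -7 + 2*U)
p = 1/12 ≈ 0.083333
(-4 - 4*p) - b(10) = (-4 - 4*1/12) - (-7 + 2*10) = (-4 - ⅓) - (-7 + 20) = -13/3 - 1*13 = -13/3 - 13 = -52/3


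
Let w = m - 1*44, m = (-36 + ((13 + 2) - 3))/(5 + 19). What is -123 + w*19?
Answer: -978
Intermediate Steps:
m = -1 (m = (-36 + (15 - 3))/24 = (-36 + 12)*(1/24) = -24*1/24 = -1)
w = -45 (w = -1 - 1*44 = -1 - 44 = -45)
-123 + w*19 = -123 - 45*19 = -123 - 855 = -978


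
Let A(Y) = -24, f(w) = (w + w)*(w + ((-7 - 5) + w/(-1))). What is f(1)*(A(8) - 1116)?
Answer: 27360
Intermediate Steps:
f(w) = -24*w (f(w) = (2*w)*(w + (-12 + w*(-1))) = (2*w)*(w + (-12 - w)) = (2*w)*(-12) = -24*w)
f(1)*(A(8) - 1116) = (-24*1)*(-24 - 1116) = -24*(-1140) = 27360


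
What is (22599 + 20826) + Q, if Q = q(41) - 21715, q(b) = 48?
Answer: 21758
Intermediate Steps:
Q = -21667 (Q = 48 - 21715 = -21667)
(22599 + 20826) + Q = (22599 + 20826) - 21667 = 43425 - 21667 = 21758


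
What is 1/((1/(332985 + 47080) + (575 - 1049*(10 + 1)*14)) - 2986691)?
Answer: -380065/1196316158029 ≈ -3.1770e-7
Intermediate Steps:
1/((1/(332985 + 47080) + (575 - 1049*(10 + 1)*14)) - 2986691) = 1/((1/380065 + (575 - 11539*14)) - 2986691) = 1/((1/380065 + (575 - 1049*154)) - 2986691) = 1/((1/380065 + (575 - 161546)) - 2986691) = 1/((1/380065 - 160971) - 2986691) = 1/(-61179443114/380065 - 2986691) = 1/(-1196316158029/380065) = -380065/1196316158029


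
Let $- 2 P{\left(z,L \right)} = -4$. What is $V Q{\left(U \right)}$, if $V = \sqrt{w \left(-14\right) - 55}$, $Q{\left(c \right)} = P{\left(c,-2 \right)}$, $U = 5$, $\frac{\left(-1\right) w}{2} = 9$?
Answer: $2 \sqrt{197} \approx 28.071$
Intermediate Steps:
$w = -18$ ($w = \left(-2\right) 9 = -18$)
$P{\left(z,L \right)} = 2$ ($P{\left(z,L \right)} = \left(- \frac{1}{2}\right) \left(-4\right) = 2$)
$Q{\left(c \right)} = 2$
$V = \sqrt{197}$ ($V = \sqrt{\left(-18\right) \left(-14\right) - 55} = \sqrt{252 - 55} = \sqrt{197} \approx 14.036$)
$V Q{\left(U \right)} = \sqrt{197} \cdot 2 = 2 \sqrt{197}$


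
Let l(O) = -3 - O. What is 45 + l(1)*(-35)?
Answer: 185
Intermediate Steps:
45 + l(1)*(-35) = 45 + (-3 - 1*1)*(-35) = 45 + (-3 - 1)*(-35) = 45 - 4*(-35) = 45 + 140 = 185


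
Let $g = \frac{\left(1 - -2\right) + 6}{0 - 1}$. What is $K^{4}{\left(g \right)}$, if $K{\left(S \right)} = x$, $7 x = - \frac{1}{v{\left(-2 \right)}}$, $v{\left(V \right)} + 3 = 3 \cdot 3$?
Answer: $\frac{1}{3111696} \approx 3.2137 \cdot 10^{-7}$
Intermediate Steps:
$v{\left(V \right)} = 6$ ($v{\left(V \right)} = -3 + 3 \cdot 3 = -3 + 9 = 6$)
$g = -9$ ($g = \frac{\left(1 + 2\right) + 6}{-1} = \left(3 + 6\right) \left(-1\right) = 9 \left(-1\right) = -9$)
$x = - \frac{1}{42}$ ($x = \frac{\left(-1\right) \frac{1}{6}}{7} = \frac{1}{7} \left(- \frac{1}{6}\right) = - \frac{1}{42} \approx -0.02381$)
$K{\left(S \right)} = - \frac{1}{42}$
$K^{4}{\left(g \right)} = \left(- \frac{1}{42}\right)^{4} = \frac{1}{3111696}$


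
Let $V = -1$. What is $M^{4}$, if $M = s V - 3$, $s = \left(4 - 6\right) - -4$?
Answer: $625$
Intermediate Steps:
$s = 2$ ($s = \left(4 - 6\right) + 4 = -2 + 4 = 2$)
$M = -5$ ($M = 2 \left(-1\right) - 3 = -2 - 3 = -5$)
$M^{4} = \left(-5\right)^{4} = 625$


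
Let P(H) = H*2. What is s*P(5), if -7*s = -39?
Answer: 390/7 ≈ 55.714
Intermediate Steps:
s = 39/7 (s = -1/7*(-39) = 39/7 ≈ 5.5714)
P(H) = 2*H
s*P(5) = 39*(2*5)/7 = (39/7)*10 = 390/7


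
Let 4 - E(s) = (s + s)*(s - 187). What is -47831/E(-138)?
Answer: 47831/89696 ≈ 0.53326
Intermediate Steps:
E(s) = 4 - 2*s*(-187 + s) (E(s) = 4 - (s + s)*(s - 187) = 4 - 2*s*(-187 + s))
-47831/E(-138) = -47831/(4 - 2*(-138)**2 + 374*(-138)) = -47831/(4 - 2*19044 - 51612) = -47831/(4 - 38088 - 51612) = -47831/(-89696) = -47831*(-1/89696) = 47831/89696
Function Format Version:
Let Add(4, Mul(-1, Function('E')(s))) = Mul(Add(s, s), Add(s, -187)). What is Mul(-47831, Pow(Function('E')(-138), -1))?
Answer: Rational(47831, 89696) ≈ 0.53326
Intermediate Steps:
Function('E')(s) = Add(4, Mul(-2, s, Add(-187, s))) (Function('E')(s) = Add(4, Mul(-1, Mul(Add(s, s), Add(s, -187)))) = Add(4, Mul(-1, Mul(Mul(2, s), Add(-187, s)))) = Add(4, Mul(-1, Mul(2, s, Add(-187, s)))) = Add(4, Mul(-2, s, Add(-187, s))))
Mul(-47831, Pow(Function('E')(-138), -1)) = Mul(-47831, Pow(Add(4, Mul(-2, Pow(-138, 2)), Mul(374, -138)), -1)) = Mul(-47831, Pow(Add(4, Mul(-2, 19044), -51612), -1)) = Mul(-47831, Pow(Add(4, -38088, -51612), -1)) = Mul(-47831, Pow(-89696, -1)) = Mul(-47831, Rational(-1, 89696)) = Rational(47831, 89696)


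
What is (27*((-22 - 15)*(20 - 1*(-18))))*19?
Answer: -721278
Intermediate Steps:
(27*((-22 - 15)*(20 - 1*(-18))))*19 = (27*(-37*(20 + 18)))*19 = (27*(-37*38))*19 = (27*(-1406))*19 = -37962*19 = -721278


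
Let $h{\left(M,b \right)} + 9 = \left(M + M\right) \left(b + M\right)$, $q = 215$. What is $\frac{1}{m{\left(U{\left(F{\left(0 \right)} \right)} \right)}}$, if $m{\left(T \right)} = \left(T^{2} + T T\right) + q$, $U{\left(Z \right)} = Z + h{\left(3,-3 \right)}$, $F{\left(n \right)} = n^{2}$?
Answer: $\frac{1}{377} \approx 0.0026525$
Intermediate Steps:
$h{\left(M,b \right)} = -9 + 2 M \left(M + b\right)$ ($h{\left(M,b \right)} = -9 + \left(M + M\right) \left(b + M\right) = -9 + 2 M \left(M + b\right)$)
$U{\left(Z \right)} = -9 + Z$ ($U{\left(Z \right)} = Z + \left(-9 + 2 \cdot 3^{2} + 2 \cdot 3 \left(-3\right)\right) = Z - 9 = -9 + Z$)
$m{\left(T \right)} = 215 + 2 T^{2}$ ($m{\left(T \right)} = \left(T^{2} + T T\right) + 215 = \left(T^{2} + T^{2}\right) + 215 = 2 T^{2} + 215 = 215 + 2 T^{2}$)
$\frac{1}{m{\left(U{\left(F{\left(0 \right)} \right)} \right)}} = \frac{1}{215 + 2 \left(-9 + 0^{2}\right)^{2}} = \frac{1}{215 + 2 \left(-9 + 0\right)^{2}} = \frac{1}{215 + 2 \left(-9\right)^{2}} = \frac{1}{215 + 2 \cdot 81} = \frac{1}{215 + 162} = \frac{1}{377}$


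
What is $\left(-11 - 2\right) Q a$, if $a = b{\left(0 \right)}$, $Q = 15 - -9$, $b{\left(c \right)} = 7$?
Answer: $-2184$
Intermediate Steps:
$Q = 24$ ($Q = 15 + 9 = 24$)
$a = 7$
$\left(-11 - 2\right) Q a = \left(-11 - 2\right) 24 \cdot 7 = \left(-13\right) 24 \cdot 7 = \left(-312\right) 7 = -2184$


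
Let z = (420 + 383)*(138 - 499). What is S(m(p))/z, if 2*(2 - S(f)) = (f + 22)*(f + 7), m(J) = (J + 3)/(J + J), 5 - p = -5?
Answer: 67709/231906400 ≈ 0.00029197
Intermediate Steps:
p = 10 (p = 5 - 1*(-5) = 5 + 5 = 10)
m(J) = (3 + J)/(2*J) (m(J) = (3 + J)/((2*J)) = (3 + J)*(1/(2*J)) = (3 + J)/(2*J))
z = -289883 (z = 803*(-361) = -289883)
S(f) = 2 - (7 + f)*(22 + f)/2 (S(f) = 2 - (f + 22)*(f + 7)/2 = 2 - (22 + f)*(7 + f)/2 = 2 - (7 + f)*(22 + f)/2)
S(m(p))/z = (-75 - 29*(3 + 10)/(4*10) - (3 + 10)²/400/2)/(-289883) = (-75 - 29*13/(4*10) - ((½)*(⅒)*13)²/2)*(-1/289883) = (-75 - 29/2*13/20 - (13/20)²/2)*(-1/289883) = (-75 - 377/40 - ½*169/400)*(-1/289883) = (-75 - 377/40 - 169/800)*(-1/289883) = -67709/800*(-1/289883) = 67709/231906400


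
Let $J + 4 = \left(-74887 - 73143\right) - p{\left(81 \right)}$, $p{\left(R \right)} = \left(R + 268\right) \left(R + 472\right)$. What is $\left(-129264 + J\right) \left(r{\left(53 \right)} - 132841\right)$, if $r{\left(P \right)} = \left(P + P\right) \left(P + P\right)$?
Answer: $57190223475$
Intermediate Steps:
$p{\left(R \right)} = \left(268 + R\right) \left(472 + R\right)$
$r{\left(P \right)} = 4 P^{2}$ ($r{\left(P \right)} = 2 P 2 P = 4 P^{2}$)
$J = -341031$ ($J = -4 - \left(281087 + 59940\right) = -4 - 341027 = -341031$)
$\left(-129264 + J\right) \left(r{\left(53 \right)} - 132841\right) = \left(-129264 - 341031\right) \left(4 \cdot 53^{2} - 132841\right) = - 470295 \left(4 \cdot 2809 - 132841\right) = - 470295 \left(11236 - 132841\right) = \left(-470295\right) \left(-121605\right) = 57190223475$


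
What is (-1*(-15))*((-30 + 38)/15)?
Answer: 8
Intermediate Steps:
(-1*(-15))*((-30 + 38)/15) = 15*(8*(1/15)) = 15*(8/15) = 8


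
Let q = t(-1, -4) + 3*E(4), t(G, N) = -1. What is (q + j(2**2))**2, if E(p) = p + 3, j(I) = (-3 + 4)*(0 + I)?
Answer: 576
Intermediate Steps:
j(I) = I (j(I) = 1*I = I)
E(p) = 3 + p
q = 20 (q = -1 + 3*(3 + 4) = -1 + 3*7 = -1 + 21 = 20)
(q + j(2**2))**2 = (20 + 2**2)**2 = (20 + 4)**2 = 24**2 = 576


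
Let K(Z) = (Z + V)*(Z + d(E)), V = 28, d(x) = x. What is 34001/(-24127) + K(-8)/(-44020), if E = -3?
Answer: -74570804/53103527 ≈ -1.4043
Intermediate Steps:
K(Z) = (-3 + Z)*(28 + Z) (K(Z) = (Z + 28)*(Z - 3) = (28 + Z)*(-3 + Z) = (-3 + Z)*(28 + Z))
34001/(-24127) + K(-8)/(-44020) = 34001/(-24127) + (-84 + (-8)**2 + 25*(-8))/(-44020) = 34001*(-1/24127) + (-84 + 64 - 200)*(-1/44020) = -34001/24127 - 220*(-1/44020) = -34001/24127 + 11/2201 = -74570804/53103527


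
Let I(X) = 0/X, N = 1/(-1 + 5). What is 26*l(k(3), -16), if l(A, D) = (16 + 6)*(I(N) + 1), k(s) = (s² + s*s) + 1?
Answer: 572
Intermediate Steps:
N = ¼ (N = 1/4 = ¼ ≈ 0.25000)
I(X) = 0
k(s) = 1 + 2*s² (k(s) = (s² + s²) + 1 = 2*s² + 1 = 1 + 2*s²)
l(A, D) = 22 (l(A, D) = (16 + 6)*(0 + 1) = 22*1 = 22)
26*l(k(3), -16) = 26*22 = 572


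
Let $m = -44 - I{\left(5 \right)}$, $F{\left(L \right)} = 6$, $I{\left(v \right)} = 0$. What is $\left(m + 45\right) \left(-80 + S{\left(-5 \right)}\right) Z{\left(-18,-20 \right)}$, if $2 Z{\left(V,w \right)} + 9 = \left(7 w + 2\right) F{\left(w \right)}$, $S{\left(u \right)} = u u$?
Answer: $\frac{46035}{2} \approx 23018.0$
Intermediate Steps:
$m = -44$ ($m = -44 - 0 = -44 + 0 = -44$)
$S{\left(u \right)} = u^{2}$
$Z{\left(V,w \right)} = \frac{3}{2} + 21 w$ ($Z{\left(V,w \right)} = - \frac{9}{2} + \frac{\left(7 w + 2\right) 6}{2} = - \frac{9}{2} + \frac{\left(2 + 7 w\right) 6}{2} = - \frac{9}{2} + \frac{12 + 42 w}{2} = - \frac{9}{2} + \left(6 + 21 w\right) = \frac{3}{2} + 21 w$)
$\left(m + 45\right) \left(-80 + S{\left(-5 \right)}\right) Z{\left(-18,-20 \right)} = \left(-44 + 45\right) \left(-80 + \left(-5\right)^{2}\right) \left(\frac{3}{2} + 21 \left(-20\right)\right) = 1 \left(-80 + 25\right) \left(\frac{3}{2} - 420\right) = 1 \left(-55\right) \left(- \frac{837}{2}\right) = \left(-55\right) \left(- \frac{837}{2}\right) = \frac{46035}{2}$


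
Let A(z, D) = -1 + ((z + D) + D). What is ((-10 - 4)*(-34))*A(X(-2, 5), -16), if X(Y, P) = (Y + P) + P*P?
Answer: -2380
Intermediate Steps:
X(Y, P) = P + Y + P**2 (X(Y, P) = (P + Y) + P**2 = P + Y + P**2)
A(z, D) = -1 + z + 2*D (A(z, D) = -1 + ((D + z) + D) = -1 + (z + 2*D) = -1 + z + 2*D)
((-10 - 4)*(-34))*A(X(-2, 5), -16) = ((-10 - 4)*(-34))*(-1 + (5 - 2 + 5**2) + 2*(-16)) = (-14*(-34))*(-1 + (5 - 2 + 25) - 32) = 476*(-1 + 28 - 32) = 476*(-5) = -2380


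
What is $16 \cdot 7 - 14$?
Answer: $98$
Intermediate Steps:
$16 \cdot 7 - 14 = 112 - 14 = 98$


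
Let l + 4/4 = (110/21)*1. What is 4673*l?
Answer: 415897/21 ≈ 19805.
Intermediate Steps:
l = 89/21 (l = -1 + (110/21)*1 = -1 + 110/21 = 89/21 ≈ 4.2381)
4673*l = 4673*(89/21) = 415897/21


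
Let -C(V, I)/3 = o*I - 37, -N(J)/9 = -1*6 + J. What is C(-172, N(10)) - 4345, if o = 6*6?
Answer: -346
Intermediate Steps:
o = 36
N(J) = 54 - 9*J (N(J) = -9*(-1*6 + J) = -9*(-6 + J) = 54 - 9*J)
C(V, I) = 111 - 108*I (C(V, I) = -3*(36*I - 37) = -3*(-37 + 36*I) = 111 - 108*I)
C(-172, N(10)) - 4345 = (111 - 108*(54 - 9*10)) - 4345 = (111 - 108*(54 - 90)) - 4345 = (111 - 108*(-36)) - 4345 = (111 + 3888) - 4345 = 3999 - 4345 = -346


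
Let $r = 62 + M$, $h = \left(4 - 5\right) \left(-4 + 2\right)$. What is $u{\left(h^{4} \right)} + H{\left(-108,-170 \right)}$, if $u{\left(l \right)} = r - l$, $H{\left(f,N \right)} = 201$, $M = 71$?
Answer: $318$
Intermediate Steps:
$h = 2$ ($h = \left(-1\right) \left(-2\right) = 2$)
$r = 133$ ($r = 62 + 71 = 133$)
$u{\left(l \right)} = 133 - l$
$u{\left(h^{4} \right)} + H{\left(-108,-170 \right)} = \left(133 - 2^{4}\right) + 201 = \left(133 - 16\right) + 201 = 117 + 201 = 318$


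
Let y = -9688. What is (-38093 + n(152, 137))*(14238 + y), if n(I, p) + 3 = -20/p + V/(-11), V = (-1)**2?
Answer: -261220181950/1507 ≈ -1.7334e+8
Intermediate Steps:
V = 1
n(I, p) = -34/11 - 20/p (n(I, p) = -3 + (-20/p + 1/(-11)) = -3 + (-20/p + 1*(-1/11)) = -3 + (-20/p - 1/11) = -3 + (-1/11 - 20/p) = -34/11 - 20/p)
(-38093 + n(152, 137))*(14238 + y) = (-38093 + (-34/11 - 20/137))*(14238 - 9688) = (-38093 + (-34/11 - 20*1/137))*4550 = (-38093 + (-34/11 - 20/137))*4550 = (-38093 - 4878/1507)*4550 = -57411029/1507*4550 = -261220181950/1507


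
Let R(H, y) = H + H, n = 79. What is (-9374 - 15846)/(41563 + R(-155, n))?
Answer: -25220/41253 ≈ -0.61135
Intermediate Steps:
R(H, y) = 2*H
(-9374 - 15846)/(41563 + R(-155, n)) = (-9374 - 15846)/(41563 + 2*(-155)) = -25220/(41563 - 310) = -25220/41253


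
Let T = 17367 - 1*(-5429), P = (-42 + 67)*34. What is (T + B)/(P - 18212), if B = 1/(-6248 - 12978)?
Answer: -438275895/333801812 ≈ -1.3130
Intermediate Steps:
P = 850 (P = 25*34 = 850)
T = 22796 (T = 17367 + 5429 = 22796)
B = -1/19226 (B = 1/(-19226) = -1/19226 ≈ -5.2013e-5)
(T + B)/(P - 18212) = (22796 - 1/19226)/(850 - 18212) = (438275895/19226)/(-17362) = (438275895/19226)*(-1/17362) = -438275895/333801812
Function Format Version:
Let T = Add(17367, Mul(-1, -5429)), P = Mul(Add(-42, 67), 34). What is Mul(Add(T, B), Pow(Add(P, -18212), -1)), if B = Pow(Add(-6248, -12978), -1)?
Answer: Rational(-438275895, 333801812) ≈ -1.3130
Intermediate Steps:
P = 850 (P = Mul(25, 34) = 850)
T = 22796 (T = Add(17367, 5429) = 22796)
B = Rational(-1, 19226) (B = Pow(-19226, -1) = Rational(-1, 19226) ≈ -5.2013e-5)
Mul(Add(T, B), Pow(Add(P, -18212), -1)) = Mul(Add(22796, Rational(-1, 19226)), Pow(Add(850, -18212), -1)) = Mul(Rational(438275895, 19226), Pow(-17362, -1)) = Mul(Rational(438275895, 19226), Rational(-1, 17362)) = Rational(-438275895, 333801812)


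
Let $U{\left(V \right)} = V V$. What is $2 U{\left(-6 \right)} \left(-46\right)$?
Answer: $-3312$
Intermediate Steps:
$U{\left(V \right)} = V^{2}$
$2 U{\left(-6 \right)} \left(-46\right) = 2 \left(-6\right)^{2} \left(-46\right) = 2 \cdot 36 \left(-46\right) = 72 \left(-46\right) = -3312$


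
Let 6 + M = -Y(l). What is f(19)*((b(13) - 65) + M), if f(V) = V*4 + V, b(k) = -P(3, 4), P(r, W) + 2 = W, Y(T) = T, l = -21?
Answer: -4940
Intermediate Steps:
P(r, W) = -2 + W
b(k) = -2 (b(k) = -(-2 + 4) = -1*2 = -2)
f(V) = 5*V (f(V) = 4*V + V = 5*V)
M = 15 (M = -6 - 1*(-21) = -6 + 21 = 15)
f(19)*((b(13) - 65) + M) = (5*19)*((-2 - 65) + 15) = 95*(-67 + 15) = 95*(-52) = -4940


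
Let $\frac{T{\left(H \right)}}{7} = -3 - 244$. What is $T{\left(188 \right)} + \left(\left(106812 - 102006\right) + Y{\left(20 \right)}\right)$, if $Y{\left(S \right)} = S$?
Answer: $3097$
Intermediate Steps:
$T{\left(H \right)} = -1729$ ($T{\left(H \right)} = 7 \left(-3 - 244\right) = 7 \left(-247\right) = -1729$)
$T{\left(188 \right)} + \left(\left(106812 - 102006\right) + Y{\left(20 \right)}\right) = -1729 + \left(\left(106812 - 102006\right) + 20\right) = -1729 + \left(4806 + 20\right) = -1729 + 4826 = 3097$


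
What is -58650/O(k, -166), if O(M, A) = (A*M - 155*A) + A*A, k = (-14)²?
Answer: -1173/415 ≈ -2.8265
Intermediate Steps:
k = 196
O(M, A) = A² - 155*A + A*M (O(M, A) = (-155*A + A*M) + A² = A² - 155*A + A*M)
-58650/O(k, -166) = -58650*(-1/(166*(-155 - 166 + 196))) = -58650/((-166*(-125))) = -58650/20750 = -58650*1/20750 = -1173/415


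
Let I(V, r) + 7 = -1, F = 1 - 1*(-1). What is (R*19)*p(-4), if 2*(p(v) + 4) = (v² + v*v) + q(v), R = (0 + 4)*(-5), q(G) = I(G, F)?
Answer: -3040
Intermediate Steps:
F = 2 (F = 1 + 1 = 2)
I(V, r) = -8 (I(V, r) = -7 - 1 = -8)
q(G) = -8
R = -20 (R = 4*(-5) = -20)
p(v) = -8 + v² (p(v) = -4 + ((v² + v*v) - 8)/2 = -4 + ((v² + v²) - 8)/2 = -4 + (2*v² - 8)/2 = -4 + (-8 + 2*v²)/2 = -4 + (-4 + v²) = -8 + v²)
(R*19)*p(-4) = (-20*19)*(-8 + (-4)²) = -380*(-8 + 16) = -380*8 = -3040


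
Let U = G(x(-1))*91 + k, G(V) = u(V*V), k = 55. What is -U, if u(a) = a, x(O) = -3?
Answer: -874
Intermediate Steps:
G(V) = V² (G(V) = V*V = V²)
U = 874 (U = (-3)²*91 + 55 = 9*91 + 55 = 819 + 55 = 874)
-U = -1*874 = -874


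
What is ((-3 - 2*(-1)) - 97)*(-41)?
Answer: 4018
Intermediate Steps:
((-3 - 2*(-1)) - 97)*(-41) = ((-3 + 2) - 97)*(-41) = (-1 - 97)*(-41) = -98*(-41) = 4018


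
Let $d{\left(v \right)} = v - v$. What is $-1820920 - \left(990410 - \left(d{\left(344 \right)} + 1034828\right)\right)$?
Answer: $-1776502$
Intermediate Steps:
$d{\left(v \right)} = 0$
$-1820920 - \left(990410 - \left(d{\left(344 \right)} + 1034828\right)\right) = -1820920 - \left(990410 - \left(0 + 1034828\right)\right) = -1820920 - \left(990410 - 1034828\right) = -1820920 - -44418 = -1820920 + 44418 = -1776502$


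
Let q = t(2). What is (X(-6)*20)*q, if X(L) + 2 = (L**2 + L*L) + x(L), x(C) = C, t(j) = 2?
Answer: 2560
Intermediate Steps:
X(L) = -2 + L + 2*L**2 (X(L) = -2 + ((L**2 + L*L) + L) = -2 + ((L**2 + L**2) + L) = -2 + (2*L**2 + L) = -2 + (L + 2*L**2) = -2 + L + 2*L**2)
q = 2
(X(-6)*20)*q = ((-2 - 6 + 2*(-6)**2)*20)*2 = ((-2 - 6 + 2*36)*20)*2 = ((-2 - 6 + 72)*20)*2 = (64*20)*2 = 1280*2 = 2560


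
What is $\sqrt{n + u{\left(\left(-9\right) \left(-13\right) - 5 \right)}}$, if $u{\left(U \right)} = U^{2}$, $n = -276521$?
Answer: $i \sqrt{263977} \approx 513.79 i$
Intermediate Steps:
$\sqrt{n + u{\left(\left(-9\right) \left(-13\right) - 5 \right)}} = \sqrt{-276521 + \left(\left(-9\right) \left(-13\right) - 5\right)^{2}} = \sqrt{-276521 + \left(117 - 5\right)^{2}} = \sqrt{-276521 + 112^{2}} = \sqrt{-276521 + 12544} = \sqrt{-263977} = i \sqrt{263977}$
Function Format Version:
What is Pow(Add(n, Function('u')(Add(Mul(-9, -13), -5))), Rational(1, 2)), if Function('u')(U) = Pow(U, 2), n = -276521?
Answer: Mul(I, Pow(263977, Rational(1, 2))) ≈ Mul(513.79, I)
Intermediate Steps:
Pow(Add(n, Function('u')(Add(Mul(-9, -13), -5))), Rational(1, 2)) = Pow(Add(-276521, Pow(Add(Mul(-9, -13), -5), 2)), Rational(1, 2)) = Pow(Add(-276521, Pow(Add(117, -5), 2)), Rational(1, 2)) = Pow(Add(-276521, Pow(112, 2)), Rational(1, 2)) = Pow(Add(-276521, 12544), Rational(1, 2)) = Pow(-263977, Rational(1, 2)) = Mul(I, Pow(263977, Rational(1, 2)))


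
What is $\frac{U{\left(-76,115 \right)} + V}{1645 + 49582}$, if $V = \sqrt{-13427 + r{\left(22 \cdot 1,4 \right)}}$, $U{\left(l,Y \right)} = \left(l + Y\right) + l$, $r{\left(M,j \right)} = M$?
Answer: $- \frac{37}{51227} + \frac{i \sqrt{13405}}{51227} \approx -0.00072228 + 0.0022601 i$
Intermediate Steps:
$U{\left(l,Y \right)} = Y + 2 l$ ($U{\left(l,Y \right)} = \left(Y + l\right) + l = Y + 2 l$)
$V = i \sqrt{13405}$ ($V = \sqrt{-13427 + 22 \cdot 1} = \sqrt{-13427 + 22} = \sqrt{-13405} = i \sqrt{13405} \approx 115.78 i$)
$\frac{U{\left(-76,115 \right)} + V}{1645 + 49582} = \frac{\left(115 + 2 \left(-76\right)\right) + i \sqrt{13405}}{1645 + 49582} = \frac{\left(115 - 152\right) + i \sqrt{13405}}{51227} = \left(-37 + i \sqrt{13405}\right) \frac{1}{51227} = - \frac{37}{51227} + \frac{i \sqrt{13405}}{51227}$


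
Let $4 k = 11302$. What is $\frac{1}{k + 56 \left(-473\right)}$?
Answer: $- \frac{2}{47325} \approx -4.2261 \cdot 10^{-5}$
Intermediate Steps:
$k = \frac{5651}{2}$ ($k = \frac{1}{4} \cdot 11302 = \frac{5651}{2} \approx 2825.5$)
$\frac{1}{k + 56 \left(-473\right)} = \frac{1}{\frac{5651}{2} + 56 \left(-473\right)} = \frac{1}{\frac{5651}{2} - 26488} = \frac{1}{- \frac{47325}{2}} = - \frac{2}{47325}$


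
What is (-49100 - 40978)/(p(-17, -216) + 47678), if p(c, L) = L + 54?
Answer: -45039/23758 ≈ -1.8957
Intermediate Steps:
p(c, L) = 54 + L
(-49100 - 40978)/(p(-17, -216) + 47678) = (-49100 - 40978)/((54 - 216) + 47678) = -90078/(-162 + 47678) = -90078/47516 = -90078*1/47516 = -45039/23758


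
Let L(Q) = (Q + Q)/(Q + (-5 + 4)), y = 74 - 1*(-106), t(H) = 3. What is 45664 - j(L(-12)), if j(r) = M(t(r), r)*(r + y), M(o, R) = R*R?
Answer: 98962144/2197 ≈ 45044.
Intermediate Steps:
M(o, R) = R²
y = 180 (y = 74 + 106 = 180)
L(Q) = 2*Q/(-1 + Q) (L(Q) = (2*Q)/(Q - 1) = (2*Q)/(-1 + Q) = 2*Q/(-1 + Q))
j(r) = r²*(180 + r) (j(r) = r²*(r + 180) = r²*(180 + r))
45664 - j(L(-12)) = 45664 - (2*(-12)/(-1 - 12))²*(180 + 2*(-12)/(-1 - 12)) = 45664 - (2*(-12)/(-13))²*(180 + 2*(-12)/(-13)) = 45664 - (2*(-12)*(-1/13))²*(180 + 2*(-12)*(-1/13)) = 45664 - (24/13)²*(180 + 24/13) = 45664 - 576*2364/(169*13) = 45664 - 1*1361664/2197 = 45664 - 1361664/2197 = 98962144/2197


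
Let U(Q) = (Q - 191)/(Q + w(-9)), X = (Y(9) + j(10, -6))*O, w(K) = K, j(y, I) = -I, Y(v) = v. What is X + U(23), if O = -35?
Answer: -537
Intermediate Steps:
X = -525 (X = (9 - 1*(-6))*(-35) = (9 + 6)*(-35) = 15*(-35) = -525)
U(Q) = (-191 + Q)/(-9 + Q) (U(Q) = (Q - 191)/(Q - 9) = (-191 + Q)/(-9 + Q))
X + U(23) = -525 + (-191 + 23)/(-9 + 23) = -525 - 168/14 = -525 + (1/14)*(-168) = -525 - 12 = -537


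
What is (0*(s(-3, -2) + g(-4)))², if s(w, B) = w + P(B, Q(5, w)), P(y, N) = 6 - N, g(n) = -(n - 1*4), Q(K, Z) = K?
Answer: 0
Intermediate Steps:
g(n) = 4 - n (g(n) = -(n - 4) = -(-4 + n) = 4 - n)
s(w, B) = 1 + w (s(w, B) = w + (6 - 1*5) = w + (6 - 5) = w + 1 = 1 + w)
(0*(s(-3, -2) + g(-4)))² = (0*((1 - 3) + (4 - 1*(-4))))² = (0*(-2 + (4 + 4)))² = (0*(-2 + 8))² = (0*6)² = 0² = 0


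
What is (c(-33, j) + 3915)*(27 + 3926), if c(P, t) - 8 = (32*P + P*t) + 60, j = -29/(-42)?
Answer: 160725027/14 ≈ 1.1480e+7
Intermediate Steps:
j = 29/42 (j = -29*(-1/42) = 29/42 ≈ 0.69048)
c(P, t) = 68 + 32*P + P*t (c(P, t) = 8 + ((32*P + P*t) + 60) = 8 + (60 + 32*P + P*t) = 68 + 32*P + P*t)
(c(-33, j) + 3915)*(27 + 3926) = ((68 + 32*(-33) - 33*29/42) + 3915)*(27 + 3926) = ((68 - 1056 - 319/14) + 3915)*3953 = (-14151/14 + 3915)*3953 = (40659/14)*3953 = 160725027/14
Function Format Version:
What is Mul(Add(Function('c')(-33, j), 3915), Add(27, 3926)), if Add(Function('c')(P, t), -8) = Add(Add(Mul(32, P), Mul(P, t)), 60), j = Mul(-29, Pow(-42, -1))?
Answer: Rational(160725027, 14) ≈ 1.1480e+7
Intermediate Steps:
j = Rational(29, 42) (j = Mul(-29, Rational(-1, 42)) = Rational(29, 42) ≈ 0.69048)
Function('c')(P, t) = Add(68, Mul(32, P), Mul(P, t)) (Function('c')(P, t) = Add(8, Add(Add(Mul(32, P), Mul(P, t)), 60)) = Add(8, Add(60, Mul(32, P), Mul(P, t))) = Add(68, Mul(32, P), Mul(P, t)))
Mul(Add(Function('c')(-33, j), 3915), Add(27, 3926)) = Mul(Add(Add(68, Mul(32, -33), Mul(-33, Rational(29, 42))), 3915), Add(27, 3926)) = Mul(Add(Add(68, -1056, Rational(-319, 14)), 3915), 3953) = Mul(Add(Rational(-14151, 14), 3915), 3953) = Mul(Rational(40659, 14), 3953) = Rational(160725027, 14)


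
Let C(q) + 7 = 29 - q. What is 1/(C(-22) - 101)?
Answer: -1/57 ≈ -0.017544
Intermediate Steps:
C(q) = 22 - q (C(q) = -7 + (29 - q) = 22 - q)
1/(C(-22) - 101) = 1/((22 - 1*(-22)) - 101) = 1/((22 + 22) - 101) = 1/(44 - 101) = 1/(-57) = -1/57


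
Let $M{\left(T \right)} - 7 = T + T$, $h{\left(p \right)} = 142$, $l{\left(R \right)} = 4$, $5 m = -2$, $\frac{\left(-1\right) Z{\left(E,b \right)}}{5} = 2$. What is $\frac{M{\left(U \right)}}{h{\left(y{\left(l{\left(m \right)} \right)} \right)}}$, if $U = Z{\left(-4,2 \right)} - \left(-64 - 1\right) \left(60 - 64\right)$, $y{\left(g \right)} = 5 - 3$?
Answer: $- \frac{533}{142} \approx -3.7535$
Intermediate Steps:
$Z{\left(E,b \right)} = -10$ ($Z{\left(E,b \right)} = \left(-5\right) 2 = -10$)
$m = - \frac{2}{5}$ ($m = \frac{1}{5} \left(-2\right) = - \frac{2}{5} \approx -0.4$)
$y{\left(g \right)} = 2$ ($y{\left(g \right)} = 5 - 3 = 2$)
$U = -270$ ($U = -10 - \left(-64 - 1\right) \left(60 - 64\right) = -10 - \left(-65\right) \left(-4\right) = -10 - 260 = -270$)
$M{\left(T \right)} = 7 + 2 T$ ($M{\left(T \right)} = 7 + \left(T + T\right) = 7 + 2 T$)
$\frac{M{\left(U \right)}}{h{\left(y{\left(l{\left(m \right)} \right)} \right)}} = \frac{7 + 2 \left(-270\right)}{142} = \left(7 - 540\right) \frac{1}{142} = \left(-533\right) \frac{1}{142} = - \frac{533}{142}$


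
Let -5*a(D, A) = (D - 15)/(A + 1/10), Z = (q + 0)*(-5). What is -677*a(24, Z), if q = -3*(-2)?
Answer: -12186/299 ≈ -40.756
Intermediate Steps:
q = 6
Z = -30 (Z = (6 + 0)*(-5) = 6*(-5) = -30)
a(D, A) = -(-15 + D)/(5*(⅒ + A)) (a(D, A) = -(D - 15)/(5*(A + 1/10)) = -(-15 + D)/(5*(A + ⅒)) = -(-15 + D)/(5*(⅒ + A)))
-677*a(24, Z) = -1354*(15 - 1*24)/(1 + 10*(-30)) = -1354*(15 - 24)/(1 - 300) = -1354*(-9)/(-299) = -1354*(-1)*(-9)/299 = -677*18/299 = -12186/299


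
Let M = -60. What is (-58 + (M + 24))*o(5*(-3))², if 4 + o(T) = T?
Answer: -33934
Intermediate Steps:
o(T) = -4 + T
(-58 + (M + 24))*o(5*(-3))² = (-58 + (-60 + 24))*(-4 + 5*(-3))² = (-58 - 36)*(-4 - 15)² = -94*(-19)² = -94*361 = -33934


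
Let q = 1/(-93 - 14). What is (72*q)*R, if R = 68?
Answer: -4896/107 ≈ -45.757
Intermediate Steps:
q = -1/107 (q = 1/(-107) = -1/107 ≈ -0.0093458)
(72*q)*R = (72*(-1/107))*68 = -72/107*68 = -4896/107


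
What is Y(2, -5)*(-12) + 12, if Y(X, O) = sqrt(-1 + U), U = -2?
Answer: 12 - 12*I*sqrt(3) ≈ 12.0 - 20.785*I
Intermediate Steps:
Y(X, O) = I*sqrt(3) (Y(X, O) = sqrt(-1 - 2) = sqrt(-3) = I*sqrt(3))
Y(2, -5)*(-12) + 12 = (I*sqrt(3))*(-12) + 12 = -12*I*sqrt(3) + 12 = 12 - 12*I*sqrt(3)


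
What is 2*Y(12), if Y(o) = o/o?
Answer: 2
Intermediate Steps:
Y(o) = 1
2*Y(12) = 2*1 = 2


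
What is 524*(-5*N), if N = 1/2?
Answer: -1310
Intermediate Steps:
N = ½ ≈ 0.50000
524*(-5*N) = 524*(-5*½) = 524*(-5/2) = -1310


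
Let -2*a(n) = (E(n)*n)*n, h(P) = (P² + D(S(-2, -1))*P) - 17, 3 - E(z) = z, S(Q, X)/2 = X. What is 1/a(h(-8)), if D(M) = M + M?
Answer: 1/237158 ≈ 4.2166e-6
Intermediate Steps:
S(Q, X) = 2*X
D(M) = 2*M
E(z) = 3 - z
h(P) = -17 + P² - 4*P (h(P) = (P² + (2*(2*(-1)))*P) - 17 = (P² + (2*(-2))*P) - 17 = (P² - 4*P) - 17 = -17 + P² - 4*P)
a(n) = -n²*(3 - n)/2 (a(n) = -(3 - n)*n*n/2 = -n*(3 - n)*n/2 = -n²*(3 - n)/2)
1/a(h(-8)) = 1/((-17 + (-8)² - 4*(-8))²*(-3 + (-17 + (-8)² - 4*(-8)))/2) = 1/((-17 + 64 + 32)²*(-3 + (-17 + 64 + 32))/2) = 1/((½)*79²*(-3 + 79)) = 1/((½)*6241*76) = 1/237158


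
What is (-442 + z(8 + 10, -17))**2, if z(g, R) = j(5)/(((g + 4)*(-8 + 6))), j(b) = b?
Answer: 378419209/1936 ≈ 1.9546e+5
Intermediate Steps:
z(g, R) = 5/(-8 - 2*g) (z(g, R) = 5/(((g + 4)*(-8 + 6))) = 5/(((4 + g)*(-2))) = 5/(-8 - 2*g))
(-442 + z(8 + 10, -17))**2 = (-442 - 5/(8 + 2*(8 + 10)))**2 = (-442 - 5/(8 + 2*18))**2 = (-442 - 5/(8 + 36))**2 = (-442 - 5/44)**2 = (-19453/44)**2 = 378419209/1936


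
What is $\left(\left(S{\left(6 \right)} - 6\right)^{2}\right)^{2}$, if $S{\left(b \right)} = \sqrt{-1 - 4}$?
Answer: $\left(6 - i \sqrt{5}\right)^{4} \approx 241.0 - 1663.6 i$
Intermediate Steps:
$S{\left(b \right)} = i \sqrt{5}$ ($S{\left(b \right)} = \sqrt{-5} = i \sqrt{5}$)
$\left(\left(S{\left(6 \right)} - 6\right)^{2}\right)^{2} = \left(\left(i \sqrt{5} - 6\right)^{2}\right)^{2} = \left(\left(-6 + i \sqrt{5}\right)^{2}\right)^{2} = \left(-6 + i \sqrt{5}\right)^{4}$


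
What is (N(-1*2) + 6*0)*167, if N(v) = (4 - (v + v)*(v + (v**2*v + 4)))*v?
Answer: 6680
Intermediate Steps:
N(v) = v*(4 - 2*v*(4 + v + v**3)) (N(v) = (4 - 2*v*(v + (v**3 + 4)))*v = (4 - 2*v*(v + (4 + v**3)))*v = (4 - 2*v*(4 + v + v**3))*v = v*(4 - 2*v*(4 + v + v**3)))
(N(-1*2) + 6*0)*167 = (2*(-1*2)*(2 - (-1*2)**2 - (-1*2)**4 - (-4)*2) + 6*0)*167 = (2*(-2)*(2 - 1*(-2)**2 - 1*(-2)**4 - 4*(-2)) + 0)*167 = (2*(-2)*(2 - 1*4 - 1*16 + 8) + 0)*167 = (2*(-2)*(2 - 4 - 16 + 8) + 0)*167 = (2*(-2)*(-10) + 0)*167 = (40 + 0)*167 = 40*167 = 6680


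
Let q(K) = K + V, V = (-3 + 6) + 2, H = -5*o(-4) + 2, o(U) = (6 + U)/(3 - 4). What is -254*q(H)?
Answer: -4318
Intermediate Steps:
o(U) = -6 - U (o(U) = (6 + U)/(-1) = (6 + U)*(-1) = -6 - U)
H = 12 (H = -5*(-6 - 1*(-4)) + 2 = -5*(-6 + 4) + 2 = -5*(-2) + 2 = 10 + 2 = 12)
V = 5 (V = 3 + 2 = 5)
q(K) = 5 + K (q(K) = K + 5 = 5 + K)
-254*q(H) = -254*(5 + 12) = -254*17 = -4318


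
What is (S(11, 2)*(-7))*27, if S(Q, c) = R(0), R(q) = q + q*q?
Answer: 0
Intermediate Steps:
R(q) = q + q²
S(Q, c) = 0 (S(Q, c) = 0*(1 + 0) = 0*1 = 0)
(S(11, 2)*(-7))*27 = (0*(-7))*27 = 0*27 = 0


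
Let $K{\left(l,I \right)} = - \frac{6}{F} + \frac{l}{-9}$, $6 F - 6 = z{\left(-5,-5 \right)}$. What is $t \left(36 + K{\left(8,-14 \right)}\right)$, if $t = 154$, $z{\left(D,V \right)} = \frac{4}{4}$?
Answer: $\frac{41536}{9} \approx 4615.1$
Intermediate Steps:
$z{\left(D,V \right)} = 1$ ($z{\left(D,V \right)} = 4 \cdot \frac{1}{4} = 1$)
$F = \frac{7}{6}$ ($F = 1 + \frac{1}{6} \cdot 1 = 1 + \frac{1}{6} = \frac{7}{6} \approx 1.1667$)
$K{\left(l,I \right)} = - \frac{36}{7} - \frac{l}{9}$ ($K{\left(l,I \right)} = - \frac{6}{\frac{7}{6}} + \frac{l}{-9} = \left(-6\right) \frac{6}{7} + l \left(- \frac{1}{9}\right) = - \frac{36}{7} - \frac{l}{9}$)
$t \left(36 + K{\left(8,-14 \right)}\right) = 154 \left(36 - \frac{380}{63}\right) = 154 \cdot \frac{1888}{63} = \frac{41536}{9}$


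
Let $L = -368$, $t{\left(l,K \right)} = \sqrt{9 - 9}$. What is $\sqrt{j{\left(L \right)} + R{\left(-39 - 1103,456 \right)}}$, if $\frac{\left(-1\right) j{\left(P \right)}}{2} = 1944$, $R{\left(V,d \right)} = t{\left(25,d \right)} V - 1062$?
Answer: $15 i \sqrt{22} \approx 70.356 i$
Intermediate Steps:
$t{\left(l,K \right)} = 0$ ($t{\left(l,K \right)} = \sqrt{0} = 0$)
$R{\left(V,d \right)} = -1062$ ($R{\left(V,d \right)} = 0 V - 1062 = 0 - 1062 = -1062$)
$j{\left(P \right)} = -3888$ ($j{\left(P \right)} = \left(-2\right) 1944 = -3888$)
$\sqrt{j{\left(L \right)} + R{\left(-39 - 1103,456 \right)}} = \sqrt{-3888 - 1062} = \sqrt{-4950} = 15 i \sqrt{22}$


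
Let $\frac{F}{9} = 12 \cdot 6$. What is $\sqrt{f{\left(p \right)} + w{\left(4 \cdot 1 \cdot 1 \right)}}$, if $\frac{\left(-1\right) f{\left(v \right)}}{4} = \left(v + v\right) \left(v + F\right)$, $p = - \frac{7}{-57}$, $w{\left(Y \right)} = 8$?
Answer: $\frac{8 i \sqrt{31919}}{57} \approx 25.075 i$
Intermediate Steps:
$F = 648$ ($F = 9 \cdot 12 \cdot 6 = 9 \cdot 72 = 648$)
$p = \frac{7}{57}$ ($p = \left(-7\right) \left(- \frac{1}{57}\right) = \frac{7}{57} \approx 0.12281$)
$f{\left(v \right)} = - 8 v \left(648 + v\right)$ ($f{\left(v \right)} = - 4 \left(v + v\right) \left(v + 648\right) = - 4 \cdot 2 v \left(648 + v\right) = - 8 v \left(648 + v\right)$)
$\sqrt{f{\left(p \right)} + w{\left(4 \cdot 1 \cdot 1 \right)}} = \sqrt{\left(-8\right) \frac{7}{57} \left(648 + \frac{7}{57}\right) + 8} = \sqrt{\left(-8\right) \frac{7}{57} \cdot \frac{36943}{57} + 8} = \sqrt{- \frac{2068808}{3249} + 8} = \sqrt{- \frac{2042816}{3249}} = \frac{8 i \sqrt{31919}}{57}$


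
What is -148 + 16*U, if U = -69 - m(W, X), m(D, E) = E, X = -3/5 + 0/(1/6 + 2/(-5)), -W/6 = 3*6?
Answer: -6212/5 ≈ -1242.4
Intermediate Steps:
W = -108 (W = -18*6 = -6*18 = -108)
X = -⅗ (X = -3*⅕ + 0/(1*(⅙) + 2*(-⅕)) = -⅗ + 0/(⅙ - ⅖) = -⅗ + 0/(-7/30) = -⅗ + 0*(-30/7) = -⅗ + 0 = -⅗ ≈ -0.60000)
U = -342/5 (U = -69 - 1*(-⅗) = -69 + ⅗ = -342/5 ≈ -68.400)
-148 + 16*U = -148 + 16*(-342/5) = -148 - 5472/5 = -6212/5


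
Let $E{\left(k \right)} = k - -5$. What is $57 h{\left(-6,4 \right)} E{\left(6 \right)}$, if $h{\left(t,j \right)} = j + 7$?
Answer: $6897$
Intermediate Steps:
$h{\left(t,j \right)} = 7 + j$
$E{\left(k \right)} = 5 + k$ ($E{\left(k \right)} = k + 5 = 5 + k$)
$57 h{\left(-6,4 \right)} E{\left(6 \right)} = 57 \left(7 + 4\right) \left(5 + 6\right) = 57 \cdot 11 \cdot 11 = 627 \cdot 11 = 6897$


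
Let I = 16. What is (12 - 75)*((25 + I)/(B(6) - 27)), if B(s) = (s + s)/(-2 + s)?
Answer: 861/8 ≈ 107.63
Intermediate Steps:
B(s) = 2*s/(-2 + s) (B(s) = (2*s)/(-2 + s) = 2*s/(-2 + s))
(12 - 75)*((25 + I)/(B(6) - 27)) = (12 - 75)*((25 + 16)/(2*6/(-2 + 6) - 27)) = -2583/(2*6/4 - 27) = -2583/(2*6*(¼) - 27) = -2583/(3 - 27) = -2583/(-24) = -2583*(-1)/24 = -63*(-41/24) = 861/8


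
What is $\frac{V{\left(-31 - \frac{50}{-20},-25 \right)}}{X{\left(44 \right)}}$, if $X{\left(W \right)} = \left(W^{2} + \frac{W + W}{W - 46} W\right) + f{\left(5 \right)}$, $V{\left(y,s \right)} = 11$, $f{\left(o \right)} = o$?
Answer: $\frac{11}{5} \approx 2.2$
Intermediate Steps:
$X{\left(W \right)} = 5 + W^{2} + \frac{2 W^{2}}{-46 + W}$ ($X{\left(W \right)} = \left(W^{2} + \frac{W + W}{W - 46} W\right) + 5 = \left(W^{2} + \frac{2 W}{-46 + W} W\right) + 5 = \left(W^{2} + \frac{2 W^{2}}{-46 + W}\right) + 5 = 5 + W^{2} + \frac{2 W^{2}}{-46 + W}$)
$\frac{V{\left(-31 - \frac{50}{-20},-25 \right)}}{X{\left(44 \right)}} = \frac{11}{\frac{1}{-46 + 44} \left(-230 + 44^{3} - 44 \cdot 44^{2} + 5 \cdot 44\right)} = \frac{11}{\frac{1}{-2} \left(-230 + 85184 - 85184 + 220\right)} = \frac{11}{\left(- \frac{1}{2}\right) \left(-230 + 85184 - 85184 + 220\right)} = \frac{11}{\left(- \frac{1}{2}\right) \left(-10\right)} = \frac{11}{5}$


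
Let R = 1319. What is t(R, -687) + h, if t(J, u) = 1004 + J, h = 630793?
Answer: 633116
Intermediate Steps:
t(R, -687) + h = (1004 + 1319) + 630793 = 2323 + 630793 = 633116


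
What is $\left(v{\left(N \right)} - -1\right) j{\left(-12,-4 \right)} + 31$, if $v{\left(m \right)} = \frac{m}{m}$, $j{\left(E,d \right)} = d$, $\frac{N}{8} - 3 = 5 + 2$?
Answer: $23$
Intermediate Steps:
$N = 80$ ($N = 24 + 8 \left(5 + 2\right) = 24 + 8 \cdot 7 = 24 + 56 = 80$)
$v{\left(m \right)} = 1$
$\left(v{\left(N \right)} - -1\right) j{\left(-12,-4 \right)} + 31 = \left(1 - -1\right) \left(-4\right) + 31 = \left(1 + 1\right) \left(-4\right) + 31 = 2 \left(-4\right) + 31 = -8 + 31 = 23$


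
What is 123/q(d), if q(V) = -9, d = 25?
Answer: -41/3 ≈ -13.667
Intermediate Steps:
123/q(d) = 123/(-9) = 123*(-1/9) = -41/3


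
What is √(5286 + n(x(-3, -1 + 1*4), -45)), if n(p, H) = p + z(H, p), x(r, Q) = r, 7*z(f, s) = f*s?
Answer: 6*√7217/7 ≈ 72.817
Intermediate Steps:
z(f, s) = f*s/7 (z(f, s) = (f*s)/7 = f*s/7)
n(p, H) = p + H*p/7
√(5286 + n(x(-3, -1 + 1*4), -45)) = √(5286 + (⅐)*(-3)*(7 - 45)) = √(5286 + (⅐)*(-3)*(-38)) = √(5286 + 114/7) = √(37116/7) = 6*√7217/7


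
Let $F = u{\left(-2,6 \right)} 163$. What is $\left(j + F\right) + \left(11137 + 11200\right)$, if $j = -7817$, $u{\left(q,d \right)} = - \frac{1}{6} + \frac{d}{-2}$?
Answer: $\frac{84023}{6} \approx 14004.0$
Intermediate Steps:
$u{\left(q,d \right)} = - \frac{1}{6} - \frac{d}{2}$ ($u{\left(q,d \right)} = \left(-1\right) \frac{1}{6} + d \left(- \frac{1}{2}\right) = - \frac{1}{6} - \frac{d}{2}$)
$F = - \frac{3097}{6}$ ($F = \left(- \frac{1}{6} - 3\right) 163 = \left(- \frac{19}{6}\right) 163 = - \frac{3097}{6} \approx -516.17$)
$\left(j + F\right) + \left(11137 + 11200\right) = \left(-7817 - \frac{3097}{6}\right) + \left(11137 + 11200\right) = - \frac{49999}{6} + 22337 = \frac{84023}{6}$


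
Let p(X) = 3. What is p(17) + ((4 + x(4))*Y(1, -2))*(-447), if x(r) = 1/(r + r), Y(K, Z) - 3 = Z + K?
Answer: -14739/4 ≈ -3684.8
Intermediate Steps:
Y(K, Z) = 3 + K + Z (Y(K, Z) = 3 + (Z + K) = 3 + (K + Z) = 3 + K + Z)
x(r) = 1/(2*r)
p(17) + ((4 + x(4))*Y(1, -2))*(-447) = 3 + ((4 + (½)/4)*(3 + 1 - 2))*(-447) = 3 + ((4 + (½)*(¼))*2)*(-447) = 3 + ((4 + ⅛)*2)*(-447) = 3 + ((33/8)*2)*(-447) = 3 + (33/4)*(-447) = 3 - 14751/4 = -14739/4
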